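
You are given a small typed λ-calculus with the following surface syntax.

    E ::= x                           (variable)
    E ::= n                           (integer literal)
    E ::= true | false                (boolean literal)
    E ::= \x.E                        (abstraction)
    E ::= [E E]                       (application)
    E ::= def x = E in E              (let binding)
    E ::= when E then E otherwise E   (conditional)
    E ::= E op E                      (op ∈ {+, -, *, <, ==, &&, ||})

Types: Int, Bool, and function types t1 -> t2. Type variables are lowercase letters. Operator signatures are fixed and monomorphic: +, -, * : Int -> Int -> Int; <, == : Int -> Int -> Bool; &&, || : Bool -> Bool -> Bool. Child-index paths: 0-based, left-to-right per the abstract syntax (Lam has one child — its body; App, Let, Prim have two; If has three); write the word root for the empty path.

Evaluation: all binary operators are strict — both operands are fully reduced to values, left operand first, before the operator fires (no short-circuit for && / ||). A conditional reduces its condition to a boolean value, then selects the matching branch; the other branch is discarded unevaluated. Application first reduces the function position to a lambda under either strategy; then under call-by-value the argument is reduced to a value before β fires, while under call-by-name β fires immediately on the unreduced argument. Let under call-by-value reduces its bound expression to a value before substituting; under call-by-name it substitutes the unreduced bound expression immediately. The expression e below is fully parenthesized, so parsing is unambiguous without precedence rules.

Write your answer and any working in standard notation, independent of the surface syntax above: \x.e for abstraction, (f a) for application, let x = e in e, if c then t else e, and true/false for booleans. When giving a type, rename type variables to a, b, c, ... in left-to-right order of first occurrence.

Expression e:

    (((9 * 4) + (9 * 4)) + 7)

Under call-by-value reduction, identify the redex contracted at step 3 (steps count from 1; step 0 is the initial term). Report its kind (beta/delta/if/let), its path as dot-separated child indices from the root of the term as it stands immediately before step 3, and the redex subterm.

Working:
step 0: (((9 * 4) + (9 * 4)) + 7)
step 1: [delta@0.0] ((36 + (9 * 4)) + 7)
step 2: [delta@0.1] ((36 + 36) + 7)
step 3: [delta@0] (72 + 7)

Answer: delta at 0 : (36 + 36)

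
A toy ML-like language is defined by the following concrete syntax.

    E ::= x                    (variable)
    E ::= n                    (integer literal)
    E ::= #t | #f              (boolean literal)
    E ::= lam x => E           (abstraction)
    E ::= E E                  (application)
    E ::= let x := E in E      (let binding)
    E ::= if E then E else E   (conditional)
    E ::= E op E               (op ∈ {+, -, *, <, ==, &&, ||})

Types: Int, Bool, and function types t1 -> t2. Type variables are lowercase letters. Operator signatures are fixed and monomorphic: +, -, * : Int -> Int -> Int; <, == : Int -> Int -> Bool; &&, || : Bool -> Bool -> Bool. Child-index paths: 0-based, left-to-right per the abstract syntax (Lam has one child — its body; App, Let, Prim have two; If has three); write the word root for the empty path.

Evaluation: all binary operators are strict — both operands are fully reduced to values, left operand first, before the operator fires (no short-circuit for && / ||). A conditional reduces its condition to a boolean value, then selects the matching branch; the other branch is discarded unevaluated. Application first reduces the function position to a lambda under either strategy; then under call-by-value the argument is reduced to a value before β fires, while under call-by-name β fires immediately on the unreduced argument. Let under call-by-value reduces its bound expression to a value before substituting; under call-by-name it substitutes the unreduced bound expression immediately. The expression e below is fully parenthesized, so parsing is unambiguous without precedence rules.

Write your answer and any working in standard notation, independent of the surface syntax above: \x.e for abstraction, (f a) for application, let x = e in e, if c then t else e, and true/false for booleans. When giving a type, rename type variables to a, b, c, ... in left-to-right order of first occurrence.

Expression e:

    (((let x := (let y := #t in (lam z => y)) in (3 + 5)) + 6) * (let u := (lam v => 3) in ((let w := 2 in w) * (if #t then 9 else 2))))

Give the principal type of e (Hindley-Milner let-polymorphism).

Answer: Int

Derivation:
let y : Bool
y : Bool
\z._ : a -> Bool
let x : forall. a -> Bool
  unify Int ~ Int
  unify Int ~ Int
  unify Int ~ Int
  unify Int ~ Int
  unify Int ~ Int
\v._ : b -> Int
let u : forall. b -> Int
let w : Int
w : Int
  unify Int ~ Int
  unify Bool ~ Bool
  unify Int ~ Int
  unify Int ~ Int
  unify Int ~ Int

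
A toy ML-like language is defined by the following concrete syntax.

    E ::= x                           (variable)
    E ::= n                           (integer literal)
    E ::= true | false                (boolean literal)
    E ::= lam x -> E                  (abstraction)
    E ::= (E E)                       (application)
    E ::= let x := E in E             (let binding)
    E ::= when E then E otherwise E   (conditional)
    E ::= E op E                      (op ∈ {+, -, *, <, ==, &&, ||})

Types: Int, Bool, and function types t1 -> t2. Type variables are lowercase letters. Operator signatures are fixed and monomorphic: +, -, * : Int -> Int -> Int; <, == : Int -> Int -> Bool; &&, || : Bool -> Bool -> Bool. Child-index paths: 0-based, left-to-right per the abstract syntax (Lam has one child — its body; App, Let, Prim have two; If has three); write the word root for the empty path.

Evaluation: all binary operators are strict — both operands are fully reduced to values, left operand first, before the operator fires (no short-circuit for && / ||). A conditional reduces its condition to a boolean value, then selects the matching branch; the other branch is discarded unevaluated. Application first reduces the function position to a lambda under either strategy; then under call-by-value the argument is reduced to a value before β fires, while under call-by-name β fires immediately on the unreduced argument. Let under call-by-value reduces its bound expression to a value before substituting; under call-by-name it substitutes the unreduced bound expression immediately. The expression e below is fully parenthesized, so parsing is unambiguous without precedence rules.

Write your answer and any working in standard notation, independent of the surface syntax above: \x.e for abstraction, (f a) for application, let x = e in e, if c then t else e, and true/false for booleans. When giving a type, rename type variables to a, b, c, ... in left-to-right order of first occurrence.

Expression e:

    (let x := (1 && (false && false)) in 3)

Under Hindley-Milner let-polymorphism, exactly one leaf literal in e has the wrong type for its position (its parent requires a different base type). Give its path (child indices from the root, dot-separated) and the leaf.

Working:
  unify Int ~ Bool
  FAIL: mismatch Int ~ Bool

Answer: 0.0 : 1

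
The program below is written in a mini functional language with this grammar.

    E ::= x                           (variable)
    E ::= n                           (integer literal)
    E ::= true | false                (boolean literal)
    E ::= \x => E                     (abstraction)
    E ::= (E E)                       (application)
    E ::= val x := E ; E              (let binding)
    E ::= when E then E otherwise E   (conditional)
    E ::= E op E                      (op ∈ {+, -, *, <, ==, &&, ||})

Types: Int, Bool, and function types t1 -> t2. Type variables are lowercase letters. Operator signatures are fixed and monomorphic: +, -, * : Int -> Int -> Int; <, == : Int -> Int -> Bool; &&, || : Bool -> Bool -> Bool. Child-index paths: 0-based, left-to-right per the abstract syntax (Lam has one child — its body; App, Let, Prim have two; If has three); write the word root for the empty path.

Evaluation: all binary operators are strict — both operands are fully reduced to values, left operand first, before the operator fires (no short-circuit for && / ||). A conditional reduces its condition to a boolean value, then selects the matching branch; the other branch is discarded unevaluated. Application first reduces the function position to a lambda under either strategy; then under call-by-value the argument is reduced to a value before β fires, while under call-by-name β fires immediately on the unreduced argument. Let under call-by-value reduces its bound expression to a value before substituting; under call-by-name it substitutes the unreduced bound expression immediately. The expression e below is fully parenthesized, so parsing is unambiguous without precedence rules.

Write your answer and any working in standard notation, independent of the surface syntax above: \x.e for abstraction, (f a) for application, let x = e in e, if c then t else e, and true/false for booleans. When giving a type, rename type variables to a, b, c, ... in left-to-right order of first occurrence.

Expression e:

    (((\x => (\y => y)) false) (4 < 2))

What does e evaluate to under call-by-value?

Answer: false

Trace:
step 0: (((\x.(\y.y)) false) (4 < 2))
step 1: [beta@0] ((\y.y) (4 < 2))
step 2: [delta@1] ((\y.y) false)
step 3: [beta@root] false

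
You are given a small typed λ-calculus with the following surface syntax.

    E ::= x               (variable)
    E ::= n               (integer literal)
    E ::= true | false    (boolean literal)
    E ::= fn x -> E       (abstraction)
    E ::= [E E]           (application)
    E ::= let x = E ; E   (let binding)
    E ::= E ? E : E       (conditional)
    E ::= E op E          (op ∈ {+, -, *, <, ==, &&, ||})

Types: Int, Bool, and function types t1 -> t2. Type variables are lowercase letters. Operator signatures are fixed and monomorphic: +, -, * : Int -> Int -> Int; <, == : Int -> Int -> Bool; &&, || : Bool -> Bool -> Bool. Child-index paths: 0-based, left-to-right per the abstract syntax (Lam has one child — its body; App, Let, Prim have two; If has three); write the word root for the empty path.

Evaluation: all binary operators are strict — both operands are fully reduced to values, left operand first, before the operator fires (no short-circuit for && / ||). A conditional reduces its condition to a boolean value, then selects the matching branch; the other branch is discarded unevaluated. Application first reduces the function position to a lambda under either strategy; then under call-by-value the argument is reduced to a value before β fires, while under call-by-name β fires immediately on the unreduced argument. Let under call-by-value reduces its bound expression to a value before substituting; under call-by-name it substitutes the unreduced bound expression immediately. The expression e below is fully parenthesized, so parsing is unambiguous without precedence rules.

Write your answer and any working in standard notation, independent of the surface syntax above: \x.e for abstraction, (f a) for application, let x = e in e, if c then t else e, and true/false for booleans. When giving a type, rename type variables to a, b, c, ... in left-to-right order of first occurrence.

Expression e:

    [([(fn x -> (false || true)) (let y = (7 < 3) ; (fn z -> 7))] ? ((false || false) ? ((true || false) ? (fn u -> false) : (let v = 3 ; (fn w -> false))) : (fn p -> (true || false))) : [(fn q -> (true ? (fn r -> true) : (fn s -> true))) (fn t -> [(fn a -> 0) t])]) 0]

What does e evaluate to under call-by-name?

Answer: true

Trace:
step 0: ((if ((\x.(false || true)) (let y = (7 < 3) in (\z.7))) then (if (false || false) then (if (true || false) then (\u.false) else (let v = 3 in (\w.false))) else (\p.(true || false))) else ((\q.(if true then (\r.true) else (\s.true))) (\t.((\a.0) t)))) 0)
step 1: [beta@0.0] ((if (false || true) then (if (false || false) then (if (true || false) then (\u.false) else (let v = 3 in (\w.false))) else (\p.(true || false))) else ((\q.(if true then (\r.true) else (\s.true))) (\t.((\a.0) t)))) 0)
step 2: [delta@0.0] ((if true then (if (false || false) then (if (true || false) then (\u.false) else (let v = 3 in (\w.false))) else (\p.(true || false))) else ((\q.(if true then (\r.true) else (\s.true))) (\t.((\a.0) t)))) 0)
step 3: [if@0] ((if (false || false) then (if (true || false) then (\u.false) else (let v = 3 in (\w.false))) else (\p.(true || false))) 0)
step 4: [delta@0.0] ((if false then (if (true || false) then (\u.false) else (let v = 3 in (\w.false))) else (\p.(true || false))) 0)
step 5: [if@0] ((\p.(true || false)) 0)
step 6: [beta@root] (true || false)
step 7: [delta@root] true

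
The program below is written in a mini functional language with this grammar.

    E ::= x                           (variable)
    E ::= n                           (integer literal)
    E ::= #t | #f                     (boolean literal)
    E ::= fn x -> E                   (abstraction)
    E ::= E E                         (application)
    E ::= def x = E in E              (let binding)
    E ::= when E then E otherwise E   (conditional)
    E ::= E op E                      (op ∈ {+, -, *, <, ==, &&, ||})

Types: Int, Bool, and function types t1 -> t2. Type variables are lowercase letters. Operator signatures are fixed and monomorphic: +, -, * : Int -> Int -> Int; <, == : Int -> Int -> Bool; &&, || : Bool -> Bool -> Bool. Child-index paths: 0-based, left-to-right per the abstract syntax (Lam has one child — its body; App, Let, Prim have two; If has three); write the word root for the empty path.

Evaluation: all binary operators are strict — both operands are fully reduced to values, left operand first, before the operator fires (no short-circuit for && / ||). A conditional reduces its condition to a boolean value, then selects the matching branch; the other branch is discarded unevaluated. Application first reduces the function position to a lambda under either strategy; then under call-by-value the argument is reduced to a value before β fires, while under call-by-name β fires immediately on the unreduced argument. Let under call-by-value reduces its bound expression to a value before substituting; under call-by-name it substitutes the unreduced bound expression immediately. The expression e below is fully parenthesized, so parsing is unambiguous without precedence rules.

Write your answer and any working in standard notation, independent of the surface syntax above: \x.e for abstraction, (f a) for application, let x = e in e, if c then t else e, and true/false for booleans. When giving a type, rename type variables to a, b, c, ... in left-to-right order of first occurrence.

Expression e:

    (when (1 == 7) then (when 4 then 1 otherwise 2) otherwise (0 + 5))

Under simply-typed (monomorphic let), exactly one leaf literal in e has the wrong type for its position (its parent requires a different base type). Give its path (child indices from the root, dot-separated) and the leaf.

Trace:
  unify Int ~ Int
  unify Int ~ Int
  unify Bool ~ Bool
  unify Int ~ Bool
  FAIL: mismatch Int ~ Bool

Answer: 1.0 : 4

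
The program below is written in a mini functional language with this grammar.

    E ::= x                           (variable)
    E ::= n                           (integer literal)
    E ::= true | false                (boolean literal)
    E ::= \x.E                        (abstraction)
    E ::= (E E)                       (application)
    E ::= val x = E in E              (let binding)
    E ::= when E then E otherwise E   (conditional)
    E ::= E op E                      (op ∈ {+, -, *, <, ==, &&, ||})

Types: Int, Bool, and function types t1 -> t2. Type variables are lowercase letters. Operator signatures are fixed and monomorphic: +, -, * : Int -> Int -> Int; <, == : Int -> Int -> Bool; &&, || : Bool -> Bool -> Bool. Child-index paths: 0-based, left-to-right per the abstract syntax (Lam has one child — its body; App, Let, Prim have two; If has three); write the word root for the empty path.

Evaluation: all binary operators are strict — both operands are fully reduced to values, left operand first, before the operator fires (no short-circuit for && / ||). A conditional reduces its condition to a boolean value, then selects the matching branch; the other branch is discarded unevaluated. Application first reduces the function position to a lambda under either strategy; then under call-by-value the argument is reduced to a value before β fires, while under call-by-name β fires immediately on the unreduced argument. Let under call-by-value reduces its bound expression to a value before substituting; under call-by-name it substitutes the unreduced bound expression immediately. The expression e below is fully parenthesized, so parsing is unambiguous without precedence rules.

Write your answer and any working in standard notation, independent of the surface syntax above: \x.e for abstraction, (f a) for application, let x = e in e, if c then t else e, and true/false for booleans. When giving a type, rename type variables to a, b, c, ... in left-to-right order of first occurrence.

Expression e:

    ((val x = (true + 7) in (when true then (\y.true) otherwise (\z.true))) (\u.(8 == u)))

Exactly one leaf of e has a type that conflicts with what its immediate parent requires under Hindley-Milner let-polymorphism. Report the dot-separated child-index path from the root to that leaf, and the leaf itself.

Answer: 0.0.0 : true

Working:
  unify Bool ~ Int
  FAIL: mismatch Bool ~ Int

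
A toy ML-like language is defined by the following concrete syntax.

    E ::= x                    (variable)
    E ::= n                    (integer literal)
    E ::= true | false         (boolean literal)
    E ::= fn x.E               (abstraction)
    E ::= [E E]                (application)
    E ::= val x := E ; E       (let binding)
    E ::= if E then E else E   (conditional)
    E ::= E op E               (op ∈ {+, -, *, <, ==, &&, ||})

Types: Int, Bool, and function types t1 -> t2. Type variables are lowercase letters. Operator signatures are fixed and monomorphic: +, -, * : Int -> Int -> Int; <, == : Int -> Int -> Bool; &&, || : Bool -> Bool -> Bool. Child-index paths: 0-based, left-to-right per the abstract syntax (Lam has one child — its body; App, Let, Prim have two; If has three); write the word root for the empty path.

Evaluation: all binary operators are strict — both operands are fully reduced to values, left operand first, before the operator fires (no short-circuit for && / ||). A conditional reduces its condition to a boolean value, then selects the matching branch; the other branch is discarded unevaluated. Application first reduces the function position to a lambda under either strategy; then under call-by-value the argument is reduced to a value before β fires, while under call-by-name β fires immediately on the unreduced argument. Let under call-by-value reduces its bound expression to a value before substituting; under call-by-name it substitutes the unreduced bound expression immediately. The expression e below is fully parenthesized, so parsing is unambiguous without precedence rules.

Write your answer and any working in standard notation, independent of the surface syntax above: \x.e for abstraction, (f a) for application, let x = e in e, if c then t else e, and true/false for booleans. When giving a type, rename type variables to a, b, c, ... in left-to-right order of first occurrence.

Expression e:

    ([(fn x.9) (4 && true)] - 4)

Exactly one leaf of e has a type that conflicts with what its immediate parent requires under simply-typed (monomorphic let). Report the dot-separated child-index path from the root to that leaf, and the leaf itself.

Answer: 0.1.0 : 4

Working:
\x._ : a -> Int
  unify Int ~ Bool
  FAIL: mismatch Int ~ Bool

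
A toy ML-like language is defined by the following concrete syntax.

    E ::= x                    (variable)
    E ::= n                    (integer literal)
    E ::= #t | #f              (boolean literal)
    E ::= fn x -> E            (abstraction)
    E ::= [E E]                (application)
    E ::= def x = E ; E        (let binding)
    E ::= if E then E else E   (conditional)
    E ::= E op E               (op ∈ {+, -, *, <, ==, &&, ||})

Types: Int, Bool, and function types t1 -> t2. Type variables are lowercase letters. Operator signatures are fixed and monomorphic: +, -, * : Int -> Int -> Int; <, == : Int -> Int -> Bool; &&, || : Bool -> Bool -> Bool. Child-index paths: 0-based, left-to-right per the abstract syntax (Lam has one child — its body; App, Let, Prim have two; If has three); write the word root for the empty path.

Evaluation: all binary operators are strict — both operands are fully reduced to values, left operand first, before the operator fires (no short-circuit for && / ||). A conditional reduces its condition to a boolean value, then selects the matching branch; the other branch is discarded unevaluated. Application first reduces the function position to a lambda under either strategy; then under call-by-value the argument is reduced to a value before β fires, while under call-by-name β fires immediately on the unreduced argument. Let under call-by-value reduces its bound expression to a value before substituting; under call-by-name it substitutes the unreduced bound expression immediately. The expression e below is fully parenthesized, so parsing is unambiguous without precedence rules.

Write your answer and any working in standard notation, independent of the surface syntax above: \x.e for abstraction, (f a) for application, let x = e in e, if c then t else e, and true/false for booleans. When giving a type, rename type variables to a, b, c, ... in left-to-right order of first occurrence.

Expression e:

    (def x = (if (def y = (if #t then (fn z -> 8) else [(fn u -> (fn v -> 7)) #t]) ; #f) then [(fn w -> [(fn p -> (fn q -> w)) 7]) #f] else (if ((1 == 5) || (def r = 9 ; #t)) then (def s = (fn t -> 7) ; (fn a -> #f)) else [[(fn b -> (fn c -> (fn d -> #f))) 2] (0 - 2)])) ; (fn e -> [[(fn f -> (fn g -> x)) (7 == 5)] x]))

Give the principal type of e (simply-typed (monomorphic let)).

Answer: a -> b -> Bool

Derivation:
  unify Bool ~ Bool
\z._ : a -> Int
\v._ : c -> Int
\u._ : b -> c -> Int
  unify b -> c -> Int ~ Bool -> d
  unify b ~ Bool
  unify c -> Int ~ d
_ _ : c -> Int
  unify a -> Int ~ c -> Int
  unify a ~ c
  unify Int ~ Int
let y : c -> Int
  unify Bool ~ Bool
w : e
\q._ : g -> e
\p._ : f -> g -> e
  unify f -> g -> e ~ Int -> h
  unify f ~ Int
  unify g -> e ~ h
_ _ : g -> e
\w._ : e -> g -> e
  unify e -> g -> e ~ Bool -> i
  unify e ~ Bool
  unify g -> Bool ~ i
_ _ : g -> Bool
  unify Int ~ Int
  unify Int ~ Int
  unify Bool ~ Bool
let r : Int
  unify Bool ~ Bool
  unify Bool ~ Bool
\t._ : j -> Int
let s : j -> Int
\a._ : k -> Bool
\d._ : n -> Bool
\c._ : m -> n -> Bool
\b._ : l -> m -> n -> Bool
  unify l -> m -> n -> Bool ~ Int -> o
  unify l ~ Int
  unify m -> n -> Bool ~ o
_ _ : m -> n -> Bool
  unify Int ~ Int
  unify Int ~ Int
  unify m -> n -> Bool ~ Int -> p
  unify m ~ Int
  unify n -> Bool ~ p
_ _ : n -> Bool
  unify k -> Bool ~ n -> Bool
  unify k ~ n
  unify Bool ~ Bool
  unify g -> Bool ~ n -> Bool
  unify g ~ n
  unify Bool ~ Bool
let x : n -> Bool
x : n -> Bool
\g._ : s -> n -> Bool
\f._ : r -> s -> n -> Bool
  unify Int ~ Int
  unify Int ~ Int
  unify r -> s -> n -> Bool ~ Bool -> t
  unify r ~ Bool
  unify s -> n -> Bool ~ t
_ _ : s -> n -> Bool
x : n -> Bool
  unify s -> n -> Bool ~ (n -> Bool) -> u
  unify s ~ n -> Bool
  unify n -> Bool ~ u
_ _ : n -> Bool
\e._ : q -> n -> Bool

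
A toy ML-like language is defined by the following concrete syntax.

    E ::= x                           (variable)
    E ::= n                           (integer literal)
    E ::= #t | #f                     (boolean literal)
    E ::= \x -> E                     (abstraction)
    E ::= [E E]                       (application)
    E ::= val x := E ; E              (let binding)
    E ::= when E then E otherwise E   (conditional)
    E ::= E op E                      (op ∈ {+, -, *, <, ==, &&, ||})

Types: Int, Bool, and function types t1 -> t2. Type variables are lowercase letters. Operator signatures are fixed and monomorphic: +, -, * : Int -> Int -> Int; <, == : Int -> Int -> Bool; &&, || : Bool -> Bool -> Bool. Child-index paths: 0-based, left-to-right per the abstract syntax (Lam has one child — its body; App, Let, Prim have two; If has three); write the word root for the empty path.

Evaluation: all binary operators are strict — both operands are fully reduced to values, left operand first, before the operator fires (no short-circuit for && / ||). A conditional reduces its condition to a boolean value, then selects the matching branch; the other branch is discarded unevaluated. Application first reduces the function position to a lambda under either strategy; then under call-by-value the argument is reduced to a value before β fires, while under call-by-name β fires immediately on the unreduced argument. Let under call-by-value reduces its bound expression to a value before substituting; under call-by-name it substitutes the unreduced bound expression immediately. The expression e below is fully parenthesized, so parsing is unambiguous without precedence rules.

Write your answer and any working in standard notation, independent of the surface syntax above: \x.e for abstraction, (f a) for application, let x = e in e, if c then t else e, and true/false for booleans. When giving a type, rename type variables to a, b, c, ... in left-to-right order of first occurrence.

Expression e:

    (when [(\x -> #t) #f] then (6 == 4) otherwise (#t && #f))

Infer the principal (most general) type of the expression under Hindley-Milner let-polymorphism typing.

Working:
\x._ : a -> Bool
  unify a -> Bool ~ Bool -> b
  unify a ~ Bool
  unify Bool ~ b
_ _ : Bool
  unify Bool ~ Bool
  unify Int ~ Int
  unify Int ~ Int
  unify Bool ~ Bool
  unify Bool ~ Bool
  unify Bool ~ Bool

Answer: Bool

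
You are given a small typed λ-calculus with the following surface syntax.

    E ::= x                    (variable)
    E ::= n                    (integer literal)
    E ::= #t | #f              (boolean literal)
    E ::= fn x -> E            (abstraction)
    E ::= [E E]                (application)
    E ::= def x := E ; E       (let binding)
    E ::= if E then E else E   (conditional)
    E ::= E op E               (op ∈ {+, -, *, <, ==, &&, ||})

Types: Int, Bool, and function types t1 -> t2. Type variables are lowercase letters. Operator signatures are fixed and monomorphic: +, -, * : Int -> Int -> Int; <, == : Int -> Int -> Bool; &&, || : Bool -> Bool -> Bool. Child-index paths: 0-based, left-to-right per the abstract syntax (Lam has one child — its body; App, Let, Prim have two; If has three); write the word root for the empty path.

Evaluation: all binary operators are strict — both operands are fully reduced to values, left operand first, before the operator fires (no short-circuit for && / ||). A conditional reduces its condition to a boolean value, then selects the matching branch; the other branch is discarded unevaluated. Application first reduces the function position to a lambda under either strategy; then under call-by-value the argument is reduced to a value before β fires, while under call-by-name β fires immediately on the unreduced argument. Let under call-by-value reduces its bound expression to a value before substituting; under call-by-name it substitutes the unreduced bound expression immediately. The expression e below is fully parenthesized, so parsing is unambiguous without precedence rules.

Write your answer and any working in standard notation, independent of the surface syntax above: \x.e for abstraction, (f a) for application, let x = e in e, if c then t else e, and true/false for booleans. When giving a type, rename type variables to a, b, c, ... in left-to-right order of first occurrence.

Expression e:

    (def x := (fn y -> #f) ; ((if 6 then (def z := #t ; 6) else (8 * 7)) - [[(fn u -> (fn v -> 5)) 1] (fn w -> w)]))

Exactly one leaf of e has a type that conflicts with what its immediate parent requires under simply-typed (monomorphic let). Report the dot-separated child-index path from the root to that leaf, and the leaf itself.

Derivation:
\y._ : a -> Bool
let x : a -> Bool
  unify Int ~ Bool
  FAIL: mismatch Int ~ Bool

Answer: 1.0.0 : 6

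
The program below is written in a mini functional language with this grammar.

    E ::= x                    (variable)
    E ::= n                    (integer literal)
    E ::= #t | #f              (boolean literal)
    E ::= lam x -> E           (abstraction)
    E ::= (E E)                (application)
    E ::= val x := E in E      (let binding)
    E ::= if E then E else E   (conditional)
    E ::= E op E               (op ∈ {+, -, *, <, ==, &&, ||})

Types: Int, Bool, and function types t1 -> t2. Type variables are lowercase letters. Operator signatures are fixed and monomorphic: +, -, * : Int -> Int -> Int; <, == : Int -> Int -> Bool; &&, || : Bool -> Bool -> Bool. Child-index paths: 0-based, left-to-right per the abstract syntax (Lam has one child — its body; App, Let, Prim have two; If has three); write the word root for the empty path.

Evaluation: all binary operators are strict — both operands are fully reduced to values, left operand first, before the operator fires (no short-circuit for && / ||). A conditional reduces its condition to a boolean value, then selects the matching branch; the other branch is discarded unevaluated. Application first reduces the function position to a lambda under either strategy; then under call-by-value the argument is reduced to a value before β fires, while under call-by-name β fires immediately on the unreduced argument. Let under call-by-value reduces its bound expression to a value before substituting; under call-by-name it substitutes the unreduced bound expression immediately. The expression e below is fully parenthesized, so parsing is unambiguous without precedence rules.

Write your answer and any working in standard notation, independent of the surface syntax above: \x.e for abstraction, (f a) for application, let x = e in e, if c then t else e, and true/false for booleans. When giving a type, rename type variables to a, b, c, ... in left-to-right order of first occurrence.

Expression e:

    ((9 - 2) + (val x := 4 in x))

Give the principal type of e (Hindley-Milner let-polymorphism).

Answer: Int

Trace:
  unify Int ~ Int
  unify Int ~ Int
  unify Int ~ Int
let x : Int
x : Int
  unify Int ~ Int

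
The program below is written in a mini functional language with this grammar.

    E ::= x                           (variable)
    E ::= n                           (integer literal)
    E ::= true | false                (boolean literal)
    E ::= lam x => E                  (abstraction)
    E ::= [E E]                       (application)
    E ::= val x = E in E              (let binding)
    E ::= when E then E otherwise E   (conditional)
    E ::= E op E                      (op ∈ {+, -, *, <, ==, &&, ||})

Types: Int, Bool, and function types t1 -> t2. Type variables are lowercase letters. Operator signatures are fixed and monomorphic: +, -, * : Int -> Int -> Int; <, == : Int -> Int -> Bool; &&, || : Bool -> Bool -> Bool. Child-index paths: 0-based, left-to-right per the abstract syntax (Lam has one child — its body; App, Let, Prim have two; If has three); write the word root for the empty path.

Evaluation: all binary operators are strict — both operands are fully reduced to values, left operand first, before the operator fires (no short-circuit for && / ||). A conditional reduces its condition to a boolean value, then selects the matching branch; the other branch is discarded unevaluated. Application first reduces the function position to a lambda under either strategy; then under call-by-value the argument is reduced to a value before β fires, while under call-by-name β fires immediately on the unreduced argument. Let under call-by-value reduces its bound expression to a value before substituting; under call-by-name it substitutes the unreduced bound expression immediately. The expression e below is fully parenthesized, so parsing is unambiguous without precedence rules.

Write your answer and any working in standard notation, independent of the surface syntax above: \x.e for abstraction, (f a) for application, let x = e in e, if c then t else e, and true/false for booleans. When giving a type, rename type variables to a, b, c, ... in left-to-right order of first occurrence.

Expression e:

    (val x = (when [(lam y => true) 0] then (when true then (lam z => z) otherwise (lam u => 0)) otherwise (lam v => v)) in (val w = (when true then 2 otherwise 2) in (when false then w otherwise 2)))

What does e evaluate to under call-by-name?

Answer: 2

Derivation:
step 0: (let x = (if ((\y.true) 0) then (if true then (\z.z) else (\u.0)) else (\v.v)) in (let w = (if true then 2 else 2) in (if false then w else 2)))
step 1: [let@root] (let w = (if true then 2 else 2) in (if false then w else 2))
step 2: [let@root] (if false then (if true then 2 else 2) else 2)
step 3: [if@root] 2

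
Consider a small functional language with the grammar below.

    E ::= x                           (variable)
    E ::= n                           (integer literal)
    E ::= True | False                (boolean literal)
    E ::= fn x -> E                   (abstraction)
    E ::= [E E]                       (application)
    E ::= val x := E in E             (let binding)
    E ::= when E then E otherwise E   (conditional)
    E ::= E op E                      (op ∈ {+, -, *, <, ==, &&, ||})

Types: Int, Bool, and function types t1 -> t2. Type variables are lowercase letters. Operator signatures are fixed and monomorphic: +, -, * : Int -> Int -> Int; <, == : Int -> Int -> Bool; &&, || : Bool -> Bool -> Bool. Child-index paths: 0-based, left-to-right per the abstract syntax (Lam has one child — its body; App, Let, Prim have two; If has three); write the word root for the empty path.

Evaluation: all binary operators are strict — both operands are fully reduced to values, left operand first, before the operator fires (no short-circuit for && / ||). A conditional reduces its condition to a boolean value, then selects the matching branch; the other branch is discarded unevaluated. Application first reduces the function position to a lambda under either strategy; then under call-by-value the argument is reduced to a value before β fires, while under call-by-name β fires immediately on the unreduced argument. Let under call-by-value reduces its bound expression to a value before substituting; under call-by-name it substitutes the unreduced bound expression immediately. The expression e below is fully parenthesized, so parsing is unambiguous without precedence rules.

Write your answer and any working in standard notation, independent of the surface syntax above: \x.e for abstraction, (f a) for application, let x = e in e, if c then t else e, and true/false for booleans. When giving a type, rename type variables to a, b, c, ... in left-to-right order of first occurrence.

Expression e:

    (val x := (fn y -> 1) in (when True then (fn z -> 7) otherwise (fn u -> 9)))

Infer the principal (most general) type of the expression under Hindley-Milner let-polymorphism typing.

Answer: a -> Int

Trace:
\y._ : a -> Int
let x : forall. a -> Int
  unify Bool ~ Bool
\z._ : b -> Int
\u._ : c -> Int
  unify b -> Int ~ c -> Int
  unify b ~ c
  unify Int ~ Int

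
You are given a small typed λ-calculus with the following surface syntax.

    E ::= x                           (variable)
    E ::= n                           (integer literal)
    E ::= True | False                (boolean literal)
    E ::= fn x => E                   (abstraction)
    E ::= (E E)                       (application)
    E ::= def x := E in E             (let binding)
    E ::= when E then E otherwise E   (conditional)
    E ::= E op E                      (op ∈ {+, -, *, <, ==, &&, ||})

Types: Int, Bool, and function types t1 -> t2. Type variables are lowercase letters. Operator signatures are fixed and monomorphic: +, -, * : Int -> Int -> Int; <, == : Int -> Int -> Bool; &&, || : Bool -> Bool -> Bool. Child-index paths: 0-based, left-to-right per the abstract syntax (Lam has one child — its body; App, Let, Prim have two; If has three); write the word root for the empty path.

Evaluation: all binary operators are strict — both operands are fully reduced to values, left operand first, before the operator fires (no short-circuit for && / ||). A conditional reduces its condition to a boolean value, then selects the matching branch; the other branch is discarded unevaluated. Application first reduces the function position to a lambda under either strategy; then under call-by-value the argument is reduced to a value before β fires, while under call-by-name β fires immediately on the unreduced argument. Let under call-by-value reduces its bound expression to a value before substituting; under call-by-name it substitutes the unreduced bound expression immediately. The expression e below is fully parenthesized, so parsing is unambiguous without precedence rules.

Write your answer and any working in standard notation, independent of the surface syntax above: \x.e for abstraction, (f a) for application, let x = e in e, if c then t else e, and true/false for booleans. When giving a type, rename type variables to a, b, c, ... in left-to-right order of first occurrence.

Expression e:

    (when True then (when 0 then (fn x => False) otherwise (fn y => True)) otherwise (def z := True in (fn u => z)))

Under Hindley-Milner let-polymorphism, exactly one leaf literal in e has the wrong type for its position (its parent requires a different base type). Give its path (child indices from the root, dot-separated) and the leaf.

Working:
  unify Bool ~ Bool
  unify Int ~ Bool
  FAIL: mismatch Int ~ Bool

Answer: 1.0 : 0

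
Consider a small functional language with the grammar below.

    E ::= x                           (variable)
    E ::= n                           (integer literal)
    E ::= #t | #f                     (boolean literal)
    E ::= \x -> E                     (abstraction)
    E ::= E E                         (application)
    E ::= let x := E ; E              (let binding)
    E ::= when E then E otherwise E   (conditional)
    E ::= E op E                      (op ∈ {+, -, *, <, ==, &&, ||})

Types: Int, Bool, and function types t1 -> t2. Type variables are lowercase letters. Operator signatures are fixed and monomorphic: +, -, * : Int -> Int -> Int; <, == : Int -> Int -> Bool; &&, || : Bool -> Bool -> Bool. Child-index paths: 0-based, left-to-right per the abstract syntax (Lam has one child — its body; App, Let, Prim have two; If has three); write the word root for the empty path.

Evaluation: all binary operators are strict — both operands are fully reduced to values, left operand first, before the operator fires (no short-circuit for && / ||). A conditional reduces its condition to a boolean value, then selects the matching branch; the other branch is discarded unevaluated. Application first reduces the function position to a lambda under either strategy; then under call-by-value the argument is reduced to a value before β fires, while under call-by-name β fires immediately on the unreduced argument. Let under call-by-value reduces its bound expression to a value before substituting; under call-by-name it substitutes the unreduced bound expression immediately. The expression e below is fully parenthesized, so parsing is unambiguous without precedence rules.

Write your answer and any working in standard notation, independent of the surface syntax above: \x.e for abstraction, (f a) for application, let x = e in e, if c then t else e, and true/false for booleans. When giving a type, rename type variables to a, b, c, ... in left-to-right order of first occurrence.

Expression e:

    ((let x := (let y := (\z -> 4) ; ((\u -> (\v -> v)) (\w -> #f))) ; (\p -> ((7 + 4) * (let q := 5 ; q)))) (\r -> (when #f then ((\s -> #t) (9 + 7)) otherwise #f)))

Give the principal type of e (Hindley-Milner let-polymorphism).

Working:
\z._ : a -> Int
let y : forall. a -> Int
v : c
\v._ : c -> c
\u._ : b -> c -> c
\w._ : d -> Bool
  unify b -> c -> c ~ (d -> Bool) -> e
  unify b ~ d -> Bool
  unify c -> c ~ e
_ _ : c -> c
let x : forall. c -> c
  unify Int ~ Int
  unify Int ~ Int
  unify Int ~ Int
let q : Int
q : Int
  unify Int ~ Int
\p._ : f -> Int
  unify Bool ~ Bool
\s._ : h -> Bool
  unify Int ~ Int
  unify Int ~ Int
  unify h -> Bool ~ Int -> i
  unify h ~ Int
  unify Bool ~ i
_ _ : Bool
  unify Bool ~ Bool
\r._ : g -> Bool
  unify f -> Int ~ (g -> Bool) -> j
  unify f ~ g -> Bool
  unify Int ~ j
_ _ : Int

Answer: Int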